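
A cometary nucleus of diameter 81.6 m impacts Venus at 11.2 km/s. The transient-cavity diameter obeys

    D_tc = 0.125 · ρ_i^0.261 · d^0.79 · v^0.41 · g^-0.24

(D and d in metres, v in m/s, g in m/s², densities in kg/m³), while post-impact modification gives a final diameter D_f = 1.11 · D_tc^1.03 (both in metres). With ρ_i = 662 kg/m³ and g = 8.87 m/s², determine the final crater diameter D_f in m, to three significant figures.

D_f ≈ 803 m

v = 11200 m/s.
ρ_i^0.261 = 662^0.261 = 5.448
d^0.79 = 81.6^0.79 = 32.38
v^0.41 = 11200^0.41 = 45.73
g^-0.24 = 8.87^-0.24 = 0.5922
D_tc = 0.125 × 5.448 × 32.38 × 45.73 × 0.5922 = 597.2 m
D_f = 1.11 × (597.2)^1.03 = 803.0 m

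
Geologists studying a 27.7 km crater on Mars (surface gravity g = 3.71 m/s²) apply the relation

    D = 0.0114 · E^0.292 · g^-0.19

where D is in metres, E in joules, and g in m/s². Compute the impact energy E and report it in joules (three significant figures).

E ≈ 1.73 × 10^22 J

Rearranging: E = [D / (0.0114 · g^-0.19)]^(1/0.292).
D = 27700 m.
g^-0.19 = 3.71^-0.19 = 0.7795
D / (0.0114 × 0.7795) = 27700 / (8.886 × 10^-3) = 3.117 × 10^6
E = (3.117 × 10^6)^3.4247 = 1.734 × 10^22 J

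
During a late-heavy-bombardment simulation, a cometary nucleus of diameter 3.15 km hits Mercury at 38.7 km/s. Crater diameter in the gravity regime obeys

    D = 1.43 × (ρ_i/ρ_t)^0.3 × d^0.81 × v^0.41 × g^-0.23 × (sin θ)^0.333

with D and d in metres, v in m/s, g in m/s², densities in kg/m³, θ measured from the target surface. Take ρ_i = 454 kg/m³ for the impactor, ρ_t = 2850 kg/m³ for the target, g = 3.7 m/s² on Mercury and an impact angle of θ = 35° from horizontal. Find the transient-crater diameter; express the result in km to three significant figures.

D ≈ 26.3 km

In SI units: d = 3150 m, v = 38700 m/s.
(ρ_i/ρ_t)^0.3 = (454/2850)^0.3 = 0.5763
d^0.81 = 3150^0.81 = 681.8
v^0.41 = 38700^0.41 = 76.03
g^-0.23 = 3.7^-0.23 = 0.7401
(sin 35°)^0.333 = 0.5736^0.333 = 0.8310
D = 1.43 × 0.5763 × 681.8 × 76.03 × 0.7401 × 0.8310 = 26274 m
   = 26.27 km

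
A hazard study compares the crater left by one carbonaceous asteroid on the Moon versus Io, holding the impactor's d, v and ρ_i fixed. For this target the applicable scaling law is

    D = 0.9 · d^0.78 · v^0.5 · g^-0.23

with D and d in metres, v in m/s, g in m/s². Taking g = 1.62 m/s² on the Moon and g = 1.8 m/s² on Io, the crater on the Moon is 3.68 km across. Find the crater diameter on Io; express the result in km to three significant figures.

All impactor-dependent factors cancel in the ratio, leaving D_Io/D_Moon = (g_Io/g_Moon)^-0.23.
(1.8/1.62)^-0.23 = 1.111^-0.23 = 0.9761
D_Io = 0.9761 × 3.68 km = 3.59 km

D ≈ 3.59 km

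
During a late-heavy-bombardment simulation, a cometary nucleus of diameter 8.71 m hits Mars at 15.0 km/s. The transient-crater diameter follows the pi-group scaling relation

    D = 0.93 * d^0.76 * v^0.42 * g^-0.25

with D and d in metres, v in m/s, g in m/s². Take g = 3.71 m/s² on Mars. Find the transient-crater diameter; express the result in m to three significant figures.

D ≈ 197 m

In SI units: v = 15000 m/s.
d^0.76 = 8.71^0.76 = 5.181
v^0.42 = 15000^0.42 = 56.75
g^-0.25 = 3.71^-0.25 = 0.7205
D = 0.93 × 5.181 × 56.75 × 0.7205 = 197.0 m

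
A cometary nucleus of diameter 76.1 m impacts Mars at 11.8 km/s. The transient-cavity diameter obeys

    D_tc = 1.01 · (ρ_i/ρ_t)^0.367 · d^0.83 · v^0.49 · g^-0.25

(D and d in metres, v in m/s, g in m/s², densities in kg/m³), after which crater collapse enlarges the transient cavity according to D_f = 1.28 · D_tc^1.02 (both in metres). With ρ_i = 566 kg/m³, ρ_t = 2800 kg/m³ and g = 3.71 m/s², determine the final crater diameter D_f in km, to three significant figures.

v = 11800 m/s.
(ρ_i/ρ_t)^0.367 = (566/2800)^0.367 = 0.5561
d^0.83 = 76.1^0.83 = 36.44
v^0.49 = 11800^0.49 = 98.91
g^-0.25 = 3.71^-0.25 = 0.7205
D_tc = 1.01 × 0.5561 × 36.44 × 98.91 × 0.7205 = 1459 m
D_f = 1.28 × (1459)^1.02 = 2160 m
     = 2.160 km

D_f ≈ 2.16 km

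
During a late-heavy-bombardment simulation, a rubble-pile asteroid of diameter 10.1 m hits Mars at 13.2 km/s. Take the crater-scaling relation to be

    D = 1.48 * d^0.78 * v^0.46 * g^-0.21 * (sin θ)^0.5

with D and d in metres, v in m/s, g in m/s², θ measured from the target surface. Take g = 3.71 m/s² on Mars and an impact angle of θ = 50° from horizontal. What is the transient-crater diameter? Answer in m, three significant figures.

D ≈ 470 m

In SI units: v = 13200 m/s.
d^0.78 = 10.1^0.78 = 6.073
v^0.46 = 13200^0.46 = 78.61
g^-0.21 = 3.71^-0.21 = 0.7593
(sin 50°)^0.5 = 0.7660^0.5 = 0.8752
D = 1.48 × 6.073 × 78.61 × 0.7593 × 0.8752 = 469.5 m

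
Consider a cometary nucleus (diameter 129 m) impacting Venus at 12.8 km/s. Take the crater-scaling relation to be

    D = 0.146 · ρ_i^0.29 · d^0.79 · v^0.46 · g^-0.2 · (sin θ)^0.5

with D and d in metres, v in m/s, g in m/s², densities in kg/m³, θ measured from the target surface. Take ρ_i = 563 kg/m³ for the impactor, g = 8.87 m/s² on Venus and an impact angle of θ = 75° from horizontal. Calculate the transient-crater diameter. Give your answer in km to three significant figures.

D ≈ 2.10 km

In SI units: v = 12800 m/s.
ρ_i^0.29 = 563^0.29 = 6.275
d^0.79 = 129^0.79 = 46.49
v^0.46 = 12800^0.46 = 77.50
g^-0.2 = 8.87^-0.2 = 0.6463
(sin 75°)^0.5 = 0.9659^0.5 = 0.9828
D = 0.146 × 6.275 × 46.49 × 77.50 × 0.6463 × 0.9828 = 2097 m
   = 2.097 km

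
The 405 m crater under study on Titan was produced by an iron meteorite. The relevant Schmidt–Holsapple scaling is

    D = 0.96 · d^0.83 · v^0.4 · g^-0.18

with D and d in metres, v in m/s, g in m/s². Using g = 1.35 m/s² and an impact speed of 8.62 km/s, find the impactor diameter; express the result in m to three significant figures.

Rearranging for d: d = [D / (0.96 · 8620^0.4 · 1.35^-0.18)]^(1/0.83).
8620^0.4 = 37.51
1.35^-0.18 = 0.9474
Denominator = 0.96 × 37.51 × 0.9474 = 34.12
D / 34.12 = 405 / 34.12 = 11.87
d = 11.87^(1/0.83) = 11.87^1.2048 = 19.70 m

d ≈ 19.7 m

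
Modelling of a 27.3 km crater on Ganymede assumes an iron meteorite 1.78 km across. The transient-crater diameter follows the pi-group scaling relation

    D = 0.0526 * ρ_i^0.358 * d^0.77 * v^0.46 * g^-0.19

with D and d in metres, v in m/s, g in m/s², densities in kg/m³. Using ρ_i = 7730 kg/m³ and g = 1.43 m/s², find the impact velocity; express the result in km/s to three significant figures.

Rearranging for v: v = [D / (0.0526 · 7730^0.358 · 1780^0.77 · 1.43^-0.19)]^(1/0.46).
D = 27300 m.
7730^0.358 = 24.66
1780^0.77 = 318.3
1.43^-0.19 = 0.9343
Denominator = 0.0526 × 24.66 × 318.3 × 0.9343 = 385.7
D / 385.7 = 27300 / 385.7 = 70.78
v = 70.78^(1/0.46) = 70.78^2.1739 = 10508 m/s

v ≈ 10.5 km/s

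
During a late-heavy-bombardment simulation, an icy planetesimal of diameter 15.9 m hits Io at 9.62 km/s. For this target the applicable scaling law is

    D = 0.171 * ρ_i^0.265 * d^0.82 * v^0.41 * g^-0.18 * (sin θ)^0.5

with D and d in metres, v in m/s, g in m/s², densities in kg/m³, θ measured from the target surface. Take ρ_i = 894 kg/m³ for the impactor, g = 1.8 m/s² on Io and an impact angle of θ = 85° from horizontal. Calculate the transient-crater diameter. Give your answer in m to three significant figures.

In SI units: v = 9620 m/s.
ρ_i^0.265 = 894^0.265 = 6.055
d^0.82 = 15.9^0.82 = 9.664
v^0.41 = 9620^0.41 = 42.96
g^-0.18 = 1.8^-0.18 = 0.8996
(sin 85°)^0.5 = 0.9962^0.5 = 0.9981
D = 0.171 × 6.055 × 9.664 × 42.96 × 0.8996 × 0.9981 = 386.0 m

D ≈ 386 m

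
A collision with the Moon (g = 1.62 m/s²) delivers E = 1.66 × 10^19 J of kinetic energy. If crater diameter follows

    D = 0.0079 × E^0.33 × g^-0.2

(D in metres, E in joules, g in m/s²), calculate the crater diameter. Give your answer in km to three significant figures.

E^0.33 = (1.66 × 10^19)^0.33 = 2.201 × 10^6
g^-0.2 = 1.62^-0.2 = 0.9080
D = 0.0079 × 2.201 × 10^6 × 0.9080 = 15788 m
   = 15.79 km

D ≈ 15.8 km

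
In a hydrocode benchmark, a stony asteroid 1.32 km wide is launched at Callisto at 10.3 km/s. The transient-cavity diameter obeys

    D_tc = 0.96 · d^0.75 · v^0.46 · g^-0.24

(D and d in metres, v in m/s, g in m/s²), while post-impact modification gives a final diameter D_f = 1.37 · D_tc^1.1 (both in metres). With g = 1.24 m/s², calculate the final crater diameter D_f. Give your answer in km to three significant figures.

D_f ≈ 49.8 km

In SI: d = 1320 m, v = 10300 m/s.
d^0.75 = 1320^0.75 = 219.0
v^0.46 = 10300^0.46 = 70.13
g^-0.24 = 1.24^-0.24 = 0.9497
D_tc = 0.96 × 219.0 × 70.13 × 0.9497 = 14000 m
D_f = 1.37 × (14000)^1.1 = 49827 m
     = 49.83 km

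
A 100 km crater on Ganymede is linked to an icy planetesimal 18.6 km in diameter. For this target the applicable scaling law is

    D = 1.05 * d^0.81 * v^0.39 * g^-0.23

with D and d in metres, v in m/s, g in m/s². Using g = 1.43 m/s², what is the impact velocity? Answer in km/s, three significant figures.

Rearranging for v: v = [D / (1.05 · 18600^0.81 · 1.43^-0.23)]^(1/0.39).
D = 100000 m.
18600^0.81 = 2873
1.43^-0.23 = 0.9210
Denominator = 1.05 × 2873 × 0.9210 = 2778
D / 2778 = 100000 / 2778 = 36.00
v = 36.00^(1/0.39) = 36.00^2.5641 = 9784 m/s

v ≈ 9.78 km/s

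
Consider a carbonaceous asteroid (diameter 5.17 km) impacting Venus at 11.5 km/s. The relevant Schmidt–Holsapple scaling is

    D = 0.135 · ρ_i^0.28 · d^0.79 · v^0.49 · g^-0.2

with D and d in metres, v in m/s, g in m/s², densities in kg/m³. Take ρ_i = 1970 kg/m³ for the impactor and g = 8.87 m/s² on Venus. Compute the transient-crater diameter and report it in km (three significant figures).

In SI units: d = 5170 m, v = 11500 m/s.
ρ_i^0.28 = 1970^0.28 = 8.365
d^0.79 = 5170^0.79 = 858.3
v^0.49 = 11500^0.49 = 97.67
g^-0.2 = 8.87^-0.2 = 0.6463
D = 0.135 × 8.365 × 858.3 × 97.67 × 0.6463 = 61183 m
   = 61.18 km

D ≈ 61.2 km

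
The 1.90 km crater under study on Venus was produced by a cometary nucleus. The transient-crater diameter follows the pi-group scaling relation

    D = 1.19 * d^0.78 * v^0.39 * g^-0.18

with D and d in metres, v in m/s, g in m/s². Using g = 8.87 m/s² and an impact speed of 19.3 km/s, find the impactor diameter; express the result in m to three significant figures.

Rearranging for d: d = [D / (1.19 · 19300^0.39 · 8.87^-0.18)]^(1/0.78).
D = 1900 m.
19300^0.39 = 46.92
8.87^-0.18 = 0.6751
Denominator = 1.19 × 46.92 × 0.6751 = 37.69
D / 37.69 = 1900 / 37.69 = 50.41
d = 50.41^(1/0.78) = 50.41^1.2821 = 152.3 m

d ≈ 152 m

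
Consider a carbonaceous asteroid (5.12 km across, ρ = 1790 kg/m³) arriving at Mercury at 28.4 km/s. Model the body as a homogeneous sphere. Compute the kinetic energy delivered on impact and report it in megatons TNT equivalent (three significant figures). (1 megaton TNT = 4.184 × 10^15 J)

E ≈ 1.21 × 10^7 Mt TNT

d = 5120 m; v = 28400 m/s.
Mass m = (π/6) ρ d³ = (π/6) × 1790 × (5120)³ = 1.258 × 10^14 kg
E = ½ m v² = 0.5 × 1.258 × 10^14 × (28400)² = 5.073 × 10^22 J
   = 5.073 × 10^22 / 4.184×10^15 = 1.212 × 10^7 Mt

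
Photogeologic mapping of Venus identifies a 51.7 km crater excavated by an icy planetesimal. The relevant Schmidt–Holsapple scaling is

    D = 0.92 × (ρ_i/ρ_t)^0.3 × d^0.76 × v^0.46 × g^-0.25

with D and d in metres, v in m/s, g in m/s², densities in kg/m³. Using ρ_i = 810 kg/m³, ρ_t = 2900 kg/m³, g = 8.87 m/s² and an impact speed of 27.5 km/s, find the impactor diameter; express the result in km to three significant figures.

d ≈ 12.4 km

Rearranging for d: d = [D / (0.92 · (810/2900)^0.3 · 27500^0.46 · 8.87^-0.25)]^(1/0.76).
D = 51700 m.
(810/2900)^0.3 = 0.6821
27500^0.46 = 110.2
8.87^-0.25 = 0.5795
Denominator = 0.92 × 0.6821 × 110.2 × 0.5795 = 40.07
D / 40.07 = 51700 / 40.07 = 1290
d = 1290^(1/0.76) = 1290^1.3158 = 12386 m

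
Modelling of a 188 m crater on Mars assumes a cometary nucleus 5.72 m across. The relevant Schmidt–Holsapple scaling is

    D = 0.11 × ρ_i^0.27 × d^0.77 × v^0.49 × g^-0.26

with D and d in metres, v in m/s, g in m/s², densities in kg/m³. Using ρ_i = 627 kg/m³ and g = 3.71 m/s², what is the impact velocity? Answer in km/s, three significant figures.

Rearranging for v: v = [D / (0.11 · 627^0.27 · 5.72^0.77 · 3.71^-0.26)]^(1/0.49).
627^0.27 = 5.692
5.72^0.77 = 3.830
3.71^-0.26 = 0.7112
Denominator = 0.11 × 5.692 × 3.830 × 0.7112 = 1.705
D / 1.705 = 188 / 1.705 = 110.3
v = 110.3^(1/0.49) = 110.3^2.0408 = 14740 m/s

v ≈ 14.7 km/s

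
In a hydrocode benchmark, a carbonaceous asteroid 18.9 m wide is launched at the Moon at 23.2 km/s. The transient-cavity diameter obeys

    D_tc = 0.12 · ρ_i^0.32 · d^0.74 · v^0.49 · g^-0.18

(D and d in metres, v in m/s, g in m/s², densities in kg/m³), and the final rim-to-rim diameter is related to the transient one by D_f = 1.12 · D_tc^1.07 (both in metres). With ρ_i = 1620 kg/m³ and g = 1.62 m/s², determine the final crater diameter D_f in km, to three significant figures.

D_f ≈ 2.64 km

v = 23200 m/s.
ρ_i^0.32 = 1620^0.32 = 10.64
d^0.74 = 18.9^0.74 = 8.802
v^0.49 = 23200^0.49 = 137.7
g^-0.18 = 1.62^-0.18 = 0.9168
D_tc = 0.12 × 10.64 × 8.802 × 137.7 × 0.9168 = 1419 m
D_f = 1.12 × (1419)^1.07 = 2641 m
     = 2.641 km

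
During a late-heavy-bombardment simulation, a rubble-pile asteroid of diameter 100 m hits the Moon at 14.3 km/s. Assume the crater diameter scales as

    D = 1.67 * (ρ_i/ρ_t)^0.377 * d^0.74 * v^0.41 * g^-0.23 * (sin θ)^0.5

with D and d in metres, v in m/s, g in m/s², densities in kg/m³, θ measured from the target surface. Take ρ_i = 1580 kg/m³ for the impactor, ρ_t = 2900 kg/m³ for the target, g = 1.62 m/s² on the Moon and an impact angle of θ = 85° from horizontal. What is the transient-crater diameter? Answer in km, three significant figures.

D ≈ 1.81 km

In SI units: v = 14300 m/s.
(ρ_i/ρ_t)^0.377 = (1580/2900)^0.377 = 0.7954
d^0.74 = 100^0.74 = 30.20
v^0.41 = 14300^0.41 = 50.55
g^-0.23 = 1.62^-0.23 = 0.8950
(sin 85°)^0.5 = 0.9962^0.5 = 0.9981
D = 1.67 × 0.7954 × 30.20 × 50.55 × 0.8950 × 0.9981 = 1811 m
   = 1.811 km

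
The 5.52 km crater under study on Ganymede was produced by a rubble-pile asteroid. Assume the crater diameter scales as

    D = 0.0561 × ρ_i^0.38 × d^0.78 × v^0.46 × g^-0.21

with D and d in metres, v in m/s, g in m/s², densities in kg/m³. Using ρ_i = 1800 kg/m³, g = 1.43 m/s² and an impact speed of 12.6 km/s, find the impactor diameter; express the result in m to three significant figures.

d ≈ 275 m

Rearranging for d: d = [D / (0.0561 · 1800^0.38 · 12600^0.46 · 1.43^-0.21)]^(1/0.78).
D = 5520 m.
1800^0.38 = 17.26
12600^0.46 = 76.94
1.43^-0.21 = 0.9276
Denominator = 0.0561 × 17.26 × 76.94 × 0.9276 = 69.11
D / 69.11 = 5520 / 69.11 = 79.87
d = 79.87^(1/0.78) = 79.87^1.2821 = 274.8 m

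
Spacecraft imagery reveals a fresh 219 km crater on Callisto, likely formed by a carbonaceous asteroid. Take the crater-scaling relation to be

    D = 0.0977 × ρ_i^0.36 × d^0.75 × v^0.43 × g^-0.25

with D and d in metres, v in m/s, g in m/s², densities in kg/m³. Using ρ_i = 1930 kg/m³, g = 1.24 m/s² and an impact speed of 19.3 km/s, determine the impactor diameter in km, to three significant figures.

Rearranging for d: d = [D / (0.0977 · 1930^0.36 · 19300^0.43 · 1.24^-0.25)]^(1/0.75).
D = 219000 m.
1930^0.36 = 15.23
19300^0.43 = 69.63
1.24^-0.25 = 0.9476
Denominator = 0.0977 × 15.23 × 69.63 × 0.9476 = 98.18
D / 98.18 = 219000 / 98.18 = 2231
d = 2231^(1/0.75) = 2231^1.3333 = 29144 m

d ≈ 29.1 km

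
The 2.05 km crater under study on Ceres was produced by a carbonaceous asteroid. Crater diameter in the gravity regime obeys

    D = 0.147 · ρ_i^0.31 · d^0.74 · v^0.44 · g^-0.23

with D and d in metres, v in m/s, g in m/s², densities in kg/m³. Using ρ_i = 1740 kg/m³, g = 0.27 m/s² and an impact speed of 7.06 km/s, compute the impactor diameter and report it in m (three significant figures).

d ≈ 60.0 m

Rearranging for d: d = [D / (0.147 · 1740^0.31 · 7060^0.44 · 0.27^-0.23)]^(1/0.74).
D = 2050 m.
1740^0.31 = 10.11
7060^0.44 = 49.37
0.27^-0.23 = 1.351
Denominator = 0.147 × 10.11 × 49.37 × 1.351 = 99.13
D / 99.13 = 2050 / 99.13 = 20.68
d = 20.68^(1/0.74) = 20.68^1.3514 = 59.96 m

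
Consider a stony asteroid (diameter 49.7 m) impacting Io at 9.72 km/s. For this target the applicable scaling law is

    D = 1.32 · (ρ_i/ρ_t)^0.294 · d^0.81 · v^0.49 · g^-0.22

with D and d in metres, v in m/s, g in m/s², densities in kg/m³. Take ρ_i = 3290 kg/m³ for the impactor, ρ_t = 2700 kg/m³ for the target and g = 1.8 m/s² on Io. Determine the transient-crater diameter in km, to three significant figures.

In SI units: v = 9720 m/s.
(ρ_i/ρ_t)^0.294 = (3290/2700)^0.294 = 1.060
d^0.81 = 49.7^0.81 = 23.66
v^0.49 = 9720^0.49 = 89.94
g^-0.22 = 1.8^-0.22 = 0.8787
D = 1.32 × 1.060 × 23.66 × 89.94 × 0.8787 = 2616 m
   = 2.616 km

D ≈ 2.62 km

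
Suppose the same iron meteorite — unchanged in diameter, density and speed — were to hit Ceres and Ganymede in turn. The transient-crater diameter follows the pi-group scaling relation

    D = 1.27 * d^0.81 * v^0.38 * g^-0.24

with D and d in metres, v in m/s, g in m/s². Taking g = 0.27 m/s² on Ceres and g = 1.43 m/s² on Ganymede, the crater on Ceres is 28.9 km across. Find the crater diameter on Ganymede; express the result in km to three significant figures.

D ≈ 19.4 km

All impactor-dependent factors cancel in the ratio, leaving D_Ganymede/D_Ceres = (g_Ganymede/g_Ceres)^-0.24.
(1.43/0.27)^-0.24 = 5.296^-0.24 = 0.6703
D_Ganymede = 0.6703 × 28.9 km = 19.4 km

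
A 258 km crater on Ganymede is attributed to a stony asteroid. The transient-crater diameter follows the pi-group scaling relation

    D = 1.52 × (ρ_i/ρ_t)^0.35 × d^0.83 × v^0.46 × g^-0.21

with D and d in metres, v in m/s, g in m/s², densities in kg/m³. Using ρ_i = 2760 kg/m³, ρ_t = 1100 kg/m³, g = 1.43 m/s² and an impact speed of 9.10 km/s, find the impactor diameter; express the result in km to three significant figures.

d ≈ 9.50 km

Rearranging for d: d = [D / (1.52 · (2760/1100)^0.35 · 9100^0.46 · 1.43^-0.21)]^(1/0.83).
D = 258000 m.
(2760/1100)^0.35 = 1.380
9100^0.46 = 66.25
1.43^-0.21 = 0.9276
Denominator = 1.52 × 1.380 × 66.25 × 0.9276 = 128.9
D / 128.9 = 258000 / 128.9 = 2002
d = 2002^(1/0.83) = 2002^1.2048 = 9497 m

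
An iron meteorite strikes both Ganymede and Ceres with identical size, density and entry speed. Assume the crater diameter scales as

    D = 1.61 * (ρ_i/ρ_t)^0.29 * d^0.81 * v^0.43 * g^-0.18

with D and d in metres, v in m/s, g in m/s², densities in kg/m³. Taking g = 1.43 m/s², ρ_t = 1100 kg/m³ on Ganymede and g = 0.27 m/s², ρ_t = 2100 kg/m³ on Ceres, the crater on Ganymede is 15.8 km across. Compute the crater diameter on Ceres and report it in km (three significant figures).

D ≈ 17.7 km

The impactor-only factors (d, v, ρ_i) cancel in the ratio, leaving D_Ceres/D_Ganymede = (g_Ceres/g_Ganymede)^-0.18 · (ρ_t,Ganymede/ρ_t,Ceres)^0.29.
(0.27/1.43)^-0.18 = 0.1888^-0.18 = 1.350
(1100/2100)^0.29 = 0.5238^0.29 = 0.8290
Ratio = 1.350 × 0.8290 = 1.119
D_Ceres = 1.119 × 15.8 km = 17.7 km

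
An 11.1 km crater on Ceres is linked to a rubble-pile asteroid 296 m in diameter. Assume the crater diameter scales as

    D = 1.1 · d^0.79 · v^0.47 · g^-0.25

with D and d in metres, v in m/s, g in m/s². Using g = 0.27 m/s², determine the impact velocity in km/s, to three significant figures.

Rearranging for v: v = [D / (1.1 · 296^0.79 · 0.27^-0.25)]^(1/0.47).
D = 11100 m.
296^0.79 = 89.60
0.27^-0.25 = 1.387
Denominator = 1.1 × 89.60 × 1.387 = 136.7
D / 136.7 = 11100 / 136.7 = 81.20
v = 81.20^(1/0.47) = 81.20^2.1277 = 11560 m/s

v ≈ 11.6 km/s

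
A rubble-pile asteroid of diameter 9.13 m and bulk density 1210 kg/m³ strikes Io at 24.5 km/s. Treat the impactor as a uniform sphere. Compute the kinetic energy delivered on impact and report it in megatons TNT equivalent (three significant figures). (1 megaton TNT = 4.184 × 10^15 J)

E ≈ 0.0346 Mt TNT

v = 24500 m/s.
Mass m = (π/6) ρ d³ = (π/6) × 1210 × (9.13)³ = 4.822 × 10^5 kg
E = ½ m v² = 0.5 × 4.822 × 10^5 × (24500)² = 1.447 × 10^14 J
   = 1.447 × 10^14 / 4.184×10^15 = 0.03458 Mt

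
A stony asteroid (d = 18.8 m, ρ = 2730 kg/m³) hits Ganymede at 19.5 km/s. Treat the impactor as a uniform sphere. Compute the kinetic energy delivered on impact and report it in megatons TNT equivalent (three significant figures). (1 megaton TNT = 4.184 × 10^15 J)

E ≈ 0.432 Mt TNT

v = 19500 m/s.
Mass m = (π/6) ρ d³ = (π/6) × 2730 × (18.8)³ = 9.498 × 10^6 kg
E = ½ m v² = 0.5 × 9.498 × 10^6 × (19500)² = 1.806 × 10^15 J
   = 1.806 × 10^15 / 4.184×10^15 = 0.4316 Mt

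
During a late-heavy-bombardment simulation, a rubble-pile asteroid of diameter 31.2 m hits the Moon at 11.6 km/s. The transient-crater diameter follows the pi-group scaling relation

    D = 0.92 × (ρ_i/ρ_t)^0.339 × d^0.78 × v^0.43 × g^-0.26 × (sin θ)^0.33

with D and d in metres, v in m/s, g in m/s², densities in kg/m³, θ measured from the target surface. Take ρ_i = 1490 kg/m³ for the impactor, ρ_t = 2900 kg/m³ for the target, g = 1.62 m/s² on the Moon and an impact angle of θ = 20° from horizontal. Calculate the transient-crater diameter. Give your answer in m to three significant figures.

In SI units: v = 11600 m/s.
(ρ_i/ρ_t)^0.339 = (1490/2900)^0.339 = 0.7979
d^0.78 = 31.2^0.78 = 14.64
v^0.43 = 11600^0.43 = 55.94
g^-0.26 = 1.62^-0.26 = 0.8821
(sin 20°)^0.33 = 0.3420^0.33 = 0.7018
D = 0.92 × 0.7979 × 14.64 × 55.94 × 0.8821 × 0.7018 = 372.2 m

D ≈ 372 m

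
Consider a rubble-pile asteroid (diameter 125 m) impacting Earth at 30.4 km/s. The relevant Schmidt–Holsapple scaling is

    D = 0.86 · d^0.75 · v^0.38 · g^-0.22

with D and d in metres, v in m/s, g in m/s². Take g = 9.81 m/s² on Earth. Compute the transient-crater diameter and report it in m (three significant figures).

D ≈ 983 m

In SI units: v = 30400 m/s.
d^0.75 = 125^0.75 = 37.38
v^0.38 = 30400^0.38 = 50.52
g^-0.22 = 9.81^-0.22 = 0.6051
D = 0.86 × 37.38 × 50.52 × 0.6051 = 982.7 m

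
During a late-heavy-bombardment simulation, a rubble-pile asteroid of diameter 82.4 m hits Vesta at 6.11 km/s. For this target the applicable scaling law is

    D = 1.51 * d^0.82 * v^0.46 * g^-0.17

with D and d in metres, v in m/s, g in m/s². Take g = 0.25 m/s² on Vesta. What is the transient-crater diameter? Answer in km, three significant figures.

In SI units: v = 6110 m/s.
d^0.82 = 82.4^0.82 = 37.24
v^0.46 = 6110^0.46 = 55.15
g^-0.17 = 0.25^-0.17 = 1.266
D = 1.51 × 37.24 × 55.15 × 1.266 = 3926 m
   = 3.926 km

D ≈ 3.93 km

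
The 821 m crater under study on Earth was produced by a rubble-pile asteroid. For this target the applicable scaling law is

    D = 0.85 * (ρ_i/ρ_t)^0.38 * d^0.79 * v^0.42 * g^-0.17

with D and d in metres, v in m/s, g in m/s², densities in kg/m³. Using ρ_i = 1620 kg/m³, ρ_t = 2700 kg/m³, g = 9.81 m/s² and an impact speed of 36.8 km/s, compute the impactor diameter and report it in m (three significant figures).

d ≈ 46.9 m

Rearranging for d: d = [D / (0.85 · (1620/2700)^0.38 · 36800^0.42 · 9.81^-0.17)]^(1/0.79).
(1620/2700)^0.38 = 0.8236
36800^0.42 = 82.73
9.81^-0.17 = 0.6783
Denominator = 0.85 × 0.8236 × 82.73 × 0.6783 = 39.28
D / 39.28 = 821 / 39.28 = 20.90
d = 20.90^(1/0.79) = 20.90^1.2658 = 46.89 m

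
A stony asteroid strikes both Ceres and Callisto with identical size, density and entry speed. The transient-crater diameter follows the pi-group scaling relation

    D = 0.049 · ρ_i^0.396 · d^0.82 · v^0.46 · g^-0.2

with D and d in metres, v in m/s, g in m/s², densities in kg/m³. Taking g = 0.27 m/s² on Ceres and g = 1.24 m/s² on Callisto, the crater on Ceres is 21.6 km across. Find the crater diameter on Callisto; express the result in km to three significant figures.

D ≈ 15.9 km

All impactor-dependent factors cancel in the ratio, leaving D_Callisto/D_Ceres = (g_Callisto/g_Ceres)^-0.2.
(1.24/0.27)^-0.2 = 4.593^-0.2 = 0.7372
D_Callisto = 0.7372 × 21.6 km = 15.9 km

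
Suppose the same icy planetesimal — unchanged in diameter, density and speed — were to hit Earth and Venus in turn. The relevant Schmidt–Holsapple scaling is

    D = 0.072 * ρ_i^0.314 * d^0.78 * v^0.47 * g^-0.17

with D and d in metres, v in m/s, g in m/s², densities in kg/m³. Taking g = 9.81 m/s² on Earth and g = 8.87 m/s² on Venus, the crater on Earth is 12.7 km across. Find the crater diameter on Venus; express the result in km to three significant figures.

All impactor-dependent factors cancel in the ratio, leaving D_Venus/D_Earth = (g_Venus/g_Earth)^-0.17.
(8.87/9.81)^-0.17 = 0.9042^-0.17 = 1.017
D_Venus = 1.017 × 12.7 km = 12.9 km

D ≈ 12.9 km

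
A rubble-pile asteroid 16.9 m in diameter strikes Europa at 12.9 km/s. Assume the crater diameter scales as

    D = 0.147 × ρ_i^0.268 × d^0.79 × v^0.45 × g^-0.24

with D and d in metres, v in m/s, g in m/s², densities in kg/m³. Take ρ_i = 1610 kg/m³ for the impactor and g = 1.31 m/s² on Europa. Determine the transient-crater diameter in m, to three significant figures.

D ≈ 658 m

In SI units: v = 12900 m/s.
ρ_i^0.268 = 1610^0.268 = 7.235
d^0.79 = 16.9^0.79 = 9.333
v^0.45 = 12900^0.45 = 70.76
g^-0.24 = 1.31^-0.24 = 0.9372
D = 0.147 × 7.235 × 9.333 × 70.76 × 0.9372 = 658.3 m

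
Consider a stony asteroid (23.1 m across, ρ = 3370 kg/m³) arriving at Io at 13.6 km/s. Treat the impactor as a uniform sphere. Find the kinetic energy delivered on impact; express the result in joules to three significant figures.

E ≈ 2.01 × 10^15 J

v = 13600 m/s.
Mass m = (π/6) ρ d³ = (π/6) × 3370 × (23.1)³ = 2.175 × 10^7 kg
E = ½ m v² = 0.5 × 2.175 × 10^7 × (13600)² = 2.011 × 10^15 J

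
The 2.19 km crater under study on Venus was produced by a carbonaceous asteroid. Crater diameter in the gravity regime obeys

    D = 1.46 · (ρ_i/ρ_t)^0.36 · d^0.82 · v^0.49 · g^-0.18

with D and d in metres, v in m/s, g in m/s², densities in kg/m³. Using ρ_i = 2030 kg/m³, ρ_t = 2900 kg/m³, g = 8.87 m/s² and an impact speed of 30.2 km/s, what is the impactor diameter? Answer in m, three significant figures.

d ≈ 29.7 m

Rearranging for d: d = [D / (1.46 · (2030/2900)^0.36 · 30200^0.49 · 8.87^-0.18)]^(1/0.82).
D = 2190 m.
(2030/2900)^0.36 = 0.8795
30200^0.49 = 156.7
8.87^-0.18 = 0.6751
Denominator = 1.46 × 0.8795 × 156.7 × 0.6751 = 135.8
D / 135.8 = 2190 / 135.8 = 16.13
d = 16.13^(1/0.82) = 16.13^1.2195 = 29.70 m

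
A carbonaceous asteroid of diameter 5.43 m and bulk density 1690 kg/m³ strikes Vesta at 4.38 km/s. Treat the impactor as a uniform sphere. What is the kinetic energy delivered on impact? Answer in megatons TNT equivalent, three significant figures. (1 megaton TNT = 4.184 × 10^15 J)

E ≈ 3.25 × 10^-4 Mt TNT

v = 4380 m/s.
Mass m = (π/6) ρ d³ = (π/6) × 1690 × (5.43)³ = 1.417 × 10^5 kg
E = ½ m v² = 0.5 × 1.417 × 10^5 × (4380)² = 1.359 × 10^12 J
   = 1.359 × 10^12 / 4.184×10^15 = 3.248 × 10^-4 Mt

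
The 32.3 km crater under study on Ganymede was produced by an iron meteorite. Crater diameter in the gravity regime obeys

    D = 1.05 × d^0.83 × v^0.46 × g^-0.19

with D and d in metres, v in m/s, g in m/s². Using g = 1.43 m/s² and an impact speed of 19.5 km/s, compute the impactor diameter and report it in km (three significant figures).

d ≈ 1.16 km

Rearranging for d: d = [D / (1.05 · 19500^0.46 · 1.43^-0.19)]^(1/0.83).
D = 32300 m.
19500^0.46 = 94.06
1.43^-0.19 = 0.9343
Denominator = 1.05 × 94.06 × 0.9343 = 92.27
D / 92.27 = 32300 / 92.27 = 350.1
d = 350.1^(1/0.83) = 350.1^1.2048 = 1162 m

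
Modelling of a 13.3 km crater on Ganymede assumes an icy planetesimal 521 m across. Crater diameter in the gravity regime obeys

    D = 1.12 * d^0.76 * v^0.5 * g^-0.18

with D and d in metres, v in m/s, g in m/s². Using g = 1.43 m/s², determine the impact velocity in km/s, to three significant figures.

Rearranging for v: v = [D / (1.12 · 521^0.76 · 1.43^-0.18)]^(1/0.5).
D = 13300 m.
521^0.76 = 116.1
1.43^-0.18 = 0.9376
Denominator = 1.12 × 116.1 × 0.9376 = 121.9
D / 121.9 = 13300 / 121.9 = 109.1
v = 109.1^(1/0.5) = 109.1^2 = 11903 m/s

v ≈ 11.9 km/s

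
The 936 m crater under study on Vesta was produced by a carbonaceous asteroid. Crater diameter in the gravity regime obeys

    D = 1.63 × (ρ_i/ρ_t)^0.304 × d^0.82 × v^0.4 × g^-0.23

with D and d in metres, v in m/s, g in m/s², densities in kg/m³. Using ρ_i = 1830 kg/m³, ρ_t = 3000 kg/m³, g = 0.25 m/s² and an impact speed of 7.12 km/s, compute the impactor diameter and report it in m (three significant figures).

Rearranging for d: d = [D / (1.63 · (1830/3000)^0.304 · 7120^0.4 · 0.25^-0.23)]^(1/0.82).
(1830/3000)^0.304 = 0.8605
7120^0.4 = 34.75
0.25^-0.23 = 1.376
Denominator = 1.63 × 0.8605 × 34.75 × 1.376 = 67.07
D / 67.07 = 936 / 67.07 = 13.96
d = 13.96^(1/0.82) = 13.96^1.2195 = 24.90 m

d ≈ 24.9 m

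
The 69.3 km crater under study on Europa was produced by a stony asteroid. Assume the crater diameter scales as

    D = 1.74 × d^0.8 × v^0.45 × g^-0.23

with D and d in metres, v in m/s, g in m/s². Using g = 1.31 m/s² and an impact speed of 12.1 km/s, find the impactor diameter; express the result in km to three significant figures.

Rearranging for d: d = [D / (1.74 · 12100^0.45 · 1.31^-0.23)]^(1/0.8).
D = 69300 m.
12100^0.45 = 68.75
1.31^-0.23 = 0.9398
Denominator = 1.74 × 68.75 × 0.9398 = 112.4
D / 112.4 = 69300 / 112.4 = 616.5
d = 616.5^(1/0.8) = 616.5^1.25 = 3072 m

d ≈ 3.07 km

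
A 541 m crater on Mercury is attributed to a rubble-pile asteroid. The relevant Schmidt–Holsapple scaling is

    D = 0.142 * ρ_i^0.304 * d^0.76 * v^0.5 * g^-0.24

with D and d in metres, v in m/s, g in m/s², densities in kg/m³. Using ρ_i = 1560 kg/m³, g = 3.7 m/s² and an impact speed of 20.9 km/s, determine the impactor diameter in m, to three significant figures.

d ≈ 5.91 m

Rearranging for d: d = [D / (0.142 · 1560^0.304 · 20900^0.5 · 3.7^-0.24)]^(1/0.76).
1560^0.304 = 9.348
20900^0.5 = 144.6
3.7^-0.24 = 0.7305
Denominator = 0.142 × 9.348 × 144.6 × 0.7305 = 140.2
D / 140.2 = 541 / 140.2 = 3.859
d = 3.859^(1/0.76) = 3.859^1.3158 = 5.911 m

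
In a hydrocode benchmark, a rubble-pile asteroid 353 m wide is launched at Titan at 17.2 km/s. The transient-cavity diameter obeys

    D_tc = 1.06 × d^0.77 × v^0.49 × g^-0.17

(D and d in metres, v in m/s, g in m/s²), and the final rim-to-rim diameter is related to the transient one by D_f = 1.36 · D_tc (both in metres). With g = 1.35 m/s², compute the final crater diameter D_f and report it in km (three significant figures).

D_f ≈ 14.9 km

v = 17200 m/s.
d^0.77 = 353^0.77 = 91.58
v^0.49 = 17200^0.49 = 119.0
g^-0.17 = 1.35^-0.17 = 0.9503
D_tc = 1.06 × 91.58 × 119.0 × 0.9503 = 10980 m
D_f = 1.36 × 10980 = 14933 m
     = 14.93 km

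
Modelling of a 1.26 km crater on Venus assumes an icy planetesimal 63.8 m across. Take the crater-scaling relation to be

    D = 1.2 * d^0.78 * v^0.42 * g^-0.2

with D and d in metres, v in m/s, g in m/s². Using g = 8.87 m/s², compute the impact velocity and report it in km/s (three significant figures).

Rearranging for v: v = [D / (1.2 · 63.8^0.78 · 8.87^-0.2)]^(1/0.42).
D = 1260 m.
63.8^0.78 = 25.57
8.87^-0.2 = 0.6463
Denominator = 1.2 × 25.57 × 0.6463 = 19.83
D / 19.83 = 1260 / 19.83 = 63.54
v = 63.54^(1/0.42) = 63.54^2.381 = 19636 m/s

v ≈ 19.6 km/s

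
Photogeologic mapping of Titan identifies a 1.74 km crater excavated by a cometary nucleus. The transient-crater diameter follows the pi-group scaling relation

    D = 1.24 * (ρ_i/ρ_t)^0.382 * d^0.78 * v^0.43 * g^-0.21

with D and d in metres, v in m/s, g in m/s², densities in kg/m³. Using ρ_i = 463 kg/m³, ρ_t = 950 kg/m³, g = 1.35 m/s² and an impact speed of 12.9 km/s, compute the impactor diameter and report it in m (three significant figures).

d ≈ 90.5 m

Rearranging for d: d = [D / (1.24 · (463/950)^0.382 · 12900^0.43 · 1.35^-0.21)]^(1/0.78).
D = 1740 m.
(463/950)^0.382 = 0.7599
12900^0.43 = 58.55
1.35^-0.21 = 0.9389
Denominator = 1.24 × 0.7599 × 58.55 × 0.9389 = 51.80
D / 51.80 = 1740 / 51.80 = 33.59
d = 33.59^(1/0.78) = 33.59^1.2821 = 90.52 m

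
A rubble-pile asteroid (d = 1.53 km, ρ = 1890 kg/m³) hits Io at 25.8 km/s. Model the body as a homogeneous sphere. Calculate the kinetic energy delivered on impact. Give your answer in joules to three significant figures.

E ≈ 1.18 × 10^21 J

d = 1530 m; v = 25800 m/s.
Mass m = (π/6) ρ d³ = (π/6) × 1890 × (1530)³ = 3.544 × 10^12 kg
E = ½ m v² = 0.5 × 3.544 × 10^12 × (25800)² = 1.180 × 10^21 J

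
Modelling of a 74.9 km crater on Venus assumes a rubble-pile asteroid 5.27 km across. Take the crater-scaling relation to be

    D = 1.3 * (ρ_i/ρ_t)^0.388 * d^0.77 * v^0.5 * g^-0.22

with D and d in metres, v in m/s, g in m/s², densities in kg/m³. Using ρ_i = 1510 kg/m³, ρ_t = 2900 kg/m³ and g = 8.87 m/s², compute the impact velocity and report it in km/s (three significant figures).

Rearranging for v: v = [D / (1.3 · (1510/2900)^0.388 · 5270^0.77 · 8.87^-0.22)]^(1/0.5).
D = 74900 m.
(1510/2900)^0.388 = 0.7763
5270^0.77 = 734.2
8.87^-0.22 = 0.6187
Denominator = 1.3 × 0.7763 × 734.2 × 0.6187 = 458.4
D / 458.4 = 74900 / 458.4 = 163.4
v = 163.4^(1/0.5) = 163.4^2 = 26700 m/s

v ≈ 26.7 km/s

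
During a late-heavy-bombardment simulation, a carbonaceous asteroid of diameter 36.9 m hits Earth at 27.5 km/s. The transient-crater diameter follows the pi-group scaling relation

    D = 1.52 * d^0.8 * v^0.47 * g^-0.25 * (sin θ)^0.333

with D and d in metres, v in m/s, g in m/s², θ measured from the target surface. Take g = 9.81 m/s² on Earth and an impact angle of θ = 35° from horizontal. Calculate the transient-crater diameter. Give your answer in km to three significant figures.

In SI units: v = 27500 m/s.
d^0.8 = 36.9^0.8 = 17.93
v^0.47 = 27500^0.47 = 122.0
g^-0.25 = 9.81^-0.25 = 0.5650
(sin 35°)^0.333 = 0.5736^0.333 = 0.8310
D = 1.52 × 17.93 × 122.0 × 0.5650 × 0.8310 = 1561 m
   = 1.561 km

D ≈ 1.56 km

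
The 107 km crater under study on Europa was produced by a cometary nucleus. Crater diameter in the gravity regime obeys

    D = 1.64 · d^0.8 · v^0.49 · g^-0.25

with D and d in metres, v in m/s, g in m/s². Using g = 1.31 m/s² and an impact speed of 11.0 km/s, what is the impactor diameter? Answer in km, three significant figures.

Rearranging for d: d = [D / (1.64 · 11000^0.49 · 1.31^-0.25)]^(1/0.8).
D = 107000 m.
11000^0.49 = 95.56
1.31^-0.25 = 0.9347
Denominator = 1.64 × 95.56 × 0.9347 = 146.5
D / 146.5 = 107000 / 146.5 = 730.4
d = 730.4^(1/0.8) = 730.4^1.25 = 3797 m

d ≈ 3.80 km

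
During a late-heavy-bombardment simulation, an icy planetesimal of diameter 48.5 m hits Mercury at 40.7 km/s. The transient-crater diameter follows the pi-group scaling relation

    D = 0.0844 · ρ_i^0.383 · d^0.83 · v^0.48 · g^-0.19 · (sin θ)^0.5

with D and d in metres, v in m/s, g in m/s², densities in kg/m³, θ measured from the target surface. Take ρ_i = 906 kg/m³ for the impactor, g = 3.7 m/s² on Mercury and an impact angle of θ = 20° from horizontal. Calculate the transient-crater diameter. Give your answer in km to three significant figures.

In SI units: v = 40700 m/s.
ρ_i^0.383 = 906^0.383 = 13.57
d^0.83 = 48.5^0.83 = 25.07
v^0.48 = 40700^0.48 = 163.2
g^-0.19 = 3.7^-0.19 = 0.7799
(sin 20°)^0.5 = 0.3420^0.5 = 0.5848
D = 0.0844 × 13.57 × 25.07 × 163.2 × 0.7799 × 0.5848 = 2137 m
   = 2.137 km

D ≈ 2.14 km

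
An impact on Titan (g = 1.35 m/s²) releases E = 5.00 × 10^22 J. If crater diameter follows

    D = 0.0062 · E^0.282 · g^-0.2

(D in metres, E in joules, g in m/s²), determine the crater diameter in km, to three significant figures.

E^0.282 = (5.00 × 10^22)^0.282 = 2.518 × 10^6
g^-0.2 = 1.35^-0.2 = 0.9417
D = 0.0062 × 2.518 × 10^6 × 0.9417 = 14701 m
   = 14.70 km

D ≈ 14.7 km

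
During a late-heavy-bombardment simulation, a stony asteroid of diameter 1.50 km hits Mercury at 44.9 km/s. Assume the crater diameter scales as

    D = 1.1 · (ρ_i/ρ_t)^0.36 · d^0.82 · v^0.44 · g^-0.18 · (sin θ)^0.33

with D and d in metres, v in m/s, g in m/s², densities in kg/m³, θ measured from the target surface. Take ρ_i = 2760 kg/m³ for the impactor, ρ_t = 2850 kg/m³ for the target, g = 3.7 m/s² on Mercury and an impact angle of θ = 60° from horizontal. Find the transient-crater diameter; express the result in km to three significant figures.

In SI units: d = 1500 m, v = 44900 m/s.
(ρ_i/ρ_t)^0.36 = (2760/2850)^0.36 = 0.9885
d^0.82 = 1500^0.82 = 402.2
v^0.44 = 44900^0.44 = 111.4
g^-0.18 = 3.7^-0.18 = 0.7902
(sin 60°)^0.33 = 0.8660^0.33 = 0.9536
D = 1.1 × 0.9885 × 402.2 × 111.4 × 0.7902 × 0.9536 = 36711 m
   = 36.71 km

D ≈ 36.7 km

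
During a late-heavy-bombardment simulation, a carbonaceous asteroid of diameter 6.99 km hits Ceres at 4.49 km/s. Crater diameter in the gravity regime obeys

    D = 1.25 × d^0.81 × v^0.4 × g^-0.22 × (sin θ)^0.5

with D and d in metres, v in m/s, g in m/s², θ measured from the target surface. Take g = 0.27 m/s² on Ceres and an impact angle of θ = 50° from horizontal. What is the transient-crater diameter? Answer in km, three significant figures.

In SI units: d = 6990 m, v = 4490 m/s.
d^0.81 = 6990^0.81 = 1300
v^0.4 = 4490^0.4 = 28.90
g^-0.22 = 0.27^-0.22 = 1.334
(sin 50°)^0.5 = 0.7660^0.5 = 0.8752
D = 1.25 × 1300 × 28.90 × 1.334 × 0.8752 = 54830 m
   = 54.83 km

D ≈ 54.8 km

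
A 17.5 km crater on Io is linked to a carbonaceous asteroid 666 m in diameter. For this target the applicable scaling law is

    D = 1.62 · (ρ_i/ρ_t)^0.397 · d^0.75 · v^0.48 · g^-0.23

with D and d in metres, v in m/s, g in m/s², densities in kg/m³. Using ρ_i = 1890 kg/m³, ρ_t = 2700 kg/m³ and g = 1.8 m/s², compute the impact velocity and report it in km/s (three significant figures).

v ≈ 17.5 km/s

Rearranging for v: v = [D / (1.62 · (1890/2700)^0.397 · 666^0.75 · 1.8^-0.23)]^(1/0.48).
D = 17500 m.
(1890/2700)^0.397 = 0.8680
666^0.75 = 131.1
1.8^-0.23 = 0.8735
Denominator = 1.62 × 0.8680 × 131.1 × 0.8735 = 161.0
D / 161.0 = 17500 / 161.0 = 108.7
v = 108.7^(1/0.48) = 108.7^2.0833 = 17461 m/s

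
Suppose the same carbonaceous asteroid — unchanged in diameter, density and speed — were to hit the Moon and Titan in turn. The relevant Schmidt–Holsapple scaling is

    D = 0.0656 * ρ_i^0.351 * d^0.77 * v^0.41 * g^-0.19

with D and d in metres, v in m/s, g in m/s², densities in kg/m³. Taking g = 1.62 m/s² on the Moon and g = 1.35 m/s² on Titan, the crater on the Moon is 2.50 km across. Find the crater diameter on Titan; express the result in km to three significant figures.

All impactor-dependent factors cancel in the ratio, leaving D_Titan/D_Moon = (g_Titan/g_Moon)^-0.19.
(1.35/1.62)^-0.19 = 0.8333^-0.19 = 1.035
D_Titan = 1.035 × 2.50 km = 2.59 km

D ≈ 2.59 km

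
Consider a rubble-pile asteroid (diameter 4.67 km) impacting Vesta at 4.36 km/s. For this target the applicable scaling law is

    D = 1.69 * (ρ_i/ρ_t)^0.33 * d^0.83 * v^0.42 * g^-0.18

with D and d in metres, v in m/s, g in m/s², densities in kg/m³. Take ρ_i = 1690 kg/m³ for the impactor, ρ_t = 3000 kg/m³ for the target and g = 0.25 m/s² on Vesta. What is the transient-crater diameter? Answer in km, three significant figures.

In SI units: d = 4670 m, v = 4360 m/s.
(ρ_i/ρ_t)^0.33 = (1690/3000)^0.33 = 0.8275
d^0.83 = 4670^0.83 = 1111
v^0.42 = 4360^0.42 = 33.77
g^-0.18 = 0.25^-0.18 = 1.283
D = 1.69 × 0.8275 × 1111 × 33.77 × 1.283 = 67317 m
   = 67.32 km

D ≈ 67.3 km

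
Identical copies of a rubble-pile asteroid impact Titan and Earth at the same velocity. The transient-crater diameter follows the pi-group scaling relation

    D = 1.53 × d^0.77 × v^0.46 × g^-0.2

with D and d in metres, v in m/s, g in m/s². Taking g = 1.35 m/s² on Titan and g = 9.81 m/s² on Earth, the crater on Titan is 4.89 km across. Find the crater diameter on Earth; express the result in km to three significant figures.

D ≈ 3.29 km

All impactor-dependent factors cancel in the ratio, leaving D_Earth/D_Titan = (g_Earth/g_Titan)^-0.2.
(9.81/1.35)^-0.2 = 7.267^-0.2 = 0.6726
D_Earth = 0.6726 × 4.89 km = 3.29 km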